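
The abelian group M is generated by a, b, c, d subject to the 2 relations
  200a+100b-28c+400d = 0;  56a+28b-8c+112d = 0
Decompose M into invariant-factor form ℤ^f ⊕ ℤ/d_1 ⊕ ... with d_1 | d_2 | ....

Answer: M ≅ ℤ^2 ⊕ ℤ/4 ⊕ ℤ/4

Derivation:
rank_ℚ(R)=2; free=4−2=2
SNF(R) diag = [4, 4] → torsion [4, 4]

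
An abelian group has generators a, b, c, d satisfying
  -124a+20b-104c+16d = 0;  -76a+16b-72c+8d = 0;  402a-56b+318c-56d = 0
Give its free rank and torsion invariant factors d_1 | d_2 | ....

rank_ℚ(R)=3; free=4−3=1
SNF(R) diag = [2, 4, 4] → torsion [2, 4, 4]

Answer: M ≅ ℤ^1 ⊕ ℤ/2 ⊕ ℤ/4 ⊕ ℤ/4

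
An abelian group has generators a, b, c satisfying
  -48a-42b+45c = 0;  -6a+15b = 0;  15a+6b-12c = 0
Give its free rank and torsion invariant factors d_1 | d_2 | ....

Answer: M ≅ ℤ/3 ⊕ ℤ/3 ⊕ ℤ/9

Derivation:
rank_ℚ(R)=3; free=3−3=0
SNF(R) diag = [3, 3, 9] → torsion [3, 3, 9]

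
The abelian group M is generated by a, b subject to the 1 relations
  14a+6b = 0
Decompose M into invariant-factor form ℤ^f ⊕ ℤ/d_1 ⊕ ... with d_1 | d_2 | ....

rank_ℚ(R)=1; free=2−1=1
SNF(R) diag = [2] → torsion [2]

Answer: M ≅ ℤ^1 ⊕ ℤ/2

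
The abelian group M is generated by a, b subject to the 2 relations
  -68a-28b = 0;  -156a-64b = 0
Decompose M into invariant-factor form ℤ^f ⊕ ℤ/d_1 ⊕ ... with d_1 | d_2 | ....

Answer: M ≅ ℤ/4 ⊕ ℤ/4

Derivation:
rank_ℚ(R)=2; free=2−2=0
SNF(R) diag = [4, 4] → torsion [4, 4]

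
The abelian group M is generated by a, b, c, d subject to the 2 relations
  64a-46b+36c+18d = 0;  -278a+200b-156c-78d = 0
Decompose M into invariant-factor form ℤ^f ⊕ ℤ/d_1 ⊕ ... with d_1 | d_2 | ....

rank_ℚ(R)=2; free=4−2=2
SNF(R) diag = [2, 6] → torsion [2, 6]

Answer: M ≅ ℤ^2 ⊕ ℤ/2 ⊕ ℤ/6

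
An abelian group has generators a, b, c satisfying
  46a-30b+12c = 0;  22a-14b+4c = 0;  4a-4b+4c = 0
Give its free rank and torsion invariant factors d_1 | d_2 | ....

rank_ℚ(R)=3; free=3−3=0
SNF(R) diag = [2, 4, 8] → torsion [2, 4, 8]

Answer: M ≅ ℤ/2 ⊕ ℤ/4 ⊕ ℤ/8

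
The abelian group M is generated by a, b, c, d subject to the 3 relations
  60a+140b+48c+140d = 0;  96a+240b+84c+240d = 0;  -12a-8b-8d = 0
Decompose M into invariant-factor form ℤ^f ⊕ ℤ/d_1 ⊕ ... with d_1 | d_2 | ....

Answer: M ≅ ℤ^1 ⊕ ℤ/4 ⊕ ℤ/12 ⊕ ℤ/12

Derivation:
rank_ℚ(R)=3; free=4−3=1
SNF(R) diag = [4, 12, 12] → torsion [4, 12, 12]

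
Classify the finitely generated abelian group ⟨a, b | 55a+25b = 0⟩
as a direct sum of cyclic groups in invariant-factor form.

rank_ℚ(R)=1; free=2−1=1
SNF(R) diag = [5] → torsion [5]

Answer: M ≅ ℤ^1 ⊕ ℤ/5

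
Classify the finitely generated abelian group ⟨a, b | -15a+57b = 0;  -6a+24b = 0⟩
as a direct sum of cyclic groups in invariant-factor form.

Answer: M ≅ ℤ/3 ⊕ ℤ/6

Derivation:
rank_ℚ(R)=2; free=2−2=0
SNF(R) diag = [3, 6] → torsion [3, 6]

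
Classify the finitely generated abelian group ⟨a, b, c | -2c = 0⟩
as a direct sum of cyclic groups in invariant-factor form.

Answer: M ≅ ℤ^2 ⊕ ℤ/2

Derivation:
rank_ℚ(R)=1; free=3−1=2
SNF(R) diag = [2] → torsion [2]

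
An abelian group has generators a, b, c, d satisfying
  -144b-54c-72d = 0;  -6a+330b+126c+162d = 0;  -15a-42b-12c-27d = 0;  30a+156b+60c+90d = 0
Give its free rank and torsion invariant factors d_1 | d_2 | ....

Answer: M ≅ ℤ/3 ⊕ ℤ/6 ⊕ ℤ/18 ⊕ ℤ/36

Derivation:
rank_ℚ(R)=4; free=4−4=0
SNF(R) diag = [3, 6, 18, 36] → torsion [3, 6, 18, 36]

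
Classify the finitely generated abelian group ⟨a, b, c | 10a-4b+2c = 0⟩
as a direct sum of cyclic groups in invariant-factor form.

rank_ℚ(R)=1; free=3−1=2
SNF(R) diag = [2] → torsion [2]

Answer: M ≅ ℤ^2 ⊕ ℤ/2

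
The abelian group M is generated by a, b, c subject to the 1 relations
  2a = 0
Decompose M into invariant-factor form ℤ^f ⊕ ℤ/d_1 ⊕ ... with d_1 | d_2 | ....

Answer: M ≅ ℤ^2 ⊕ ℤ/2

Derivation:
rank_ℚ(R)=1; free=3−1=2
SNF(R) diag = [2] → torsion [2]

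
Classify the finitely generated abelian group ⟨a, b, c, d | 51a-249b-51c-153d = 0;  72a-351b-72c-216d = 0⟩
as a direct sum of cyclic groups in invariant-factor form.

rank_ℚ(R)=2; free=4−2=2
SNF(R) diag = [3, 9] → torsion [3, 9]

Answer: M ≅ ℤ^2 ⊕ ℤ/3 ⊕ ℤ/9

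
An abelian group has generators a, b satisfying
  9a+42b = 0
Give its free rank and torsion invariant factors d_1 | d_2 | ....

rank_ℚ(R)=1; free=2−1=1
SNF(R) diag = [3] → torsion [3]

Answer: M ≅ ℤ^1 ⊕ ℤ/3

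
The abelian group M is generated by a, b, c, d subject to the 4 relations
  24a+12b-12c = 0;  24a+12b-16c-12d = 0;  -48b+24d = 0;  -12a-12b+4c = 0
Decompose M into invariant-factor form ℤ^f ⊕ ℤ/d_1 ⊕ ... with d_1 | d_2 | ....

Answer: M ≅ ℤ/4 ⊕ ℤ/12 ⊕ ℤ/12 ⊕ ℤ/24

Derivation:
rank_ℚ(R)=4; free=4−4=0
SNF(R) diag = [4, 12, 12, 24] → torsion [4, 12, 12, 24]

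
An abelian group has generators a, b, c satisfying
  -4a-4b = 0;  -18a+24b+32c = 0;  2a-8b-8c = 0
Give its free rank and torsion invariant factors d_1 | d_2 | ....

Answer: M ≅ ℤ/2 ⊕ ℤ/4 ⊕ ℤ/8

Derivation:
rank_ℚ(R)=3; free=3−3=0
SNF(R) diag = [2, 4, 8] → torsion [2, 4, 8]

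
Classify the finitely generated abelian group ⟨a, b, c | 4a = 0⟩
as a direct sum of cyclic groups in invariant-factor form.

Answer: M ≅ ℤ^2 ⊕ ℤ/4

Derivation:
rank_ℚ(R)=1; free=3−1=2
SNF(R) diag = [4] → torsion [4]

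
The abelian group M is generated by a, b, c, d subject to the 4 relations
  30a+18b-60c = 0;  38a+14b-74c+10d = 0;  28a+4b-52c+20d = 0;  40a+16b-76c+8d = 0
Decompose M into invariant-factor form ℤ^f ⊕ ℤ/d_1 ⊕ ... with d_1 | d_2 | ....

Answer: M ≅ ℤ/2 ⊕ ℤ/6 ⊕ ℤ/12 ⊕ ℤ/24

Derivation:
rank_ℚ(R)=4; free=4−4=0
SNF(R) diag = [2, 6, 12, 24] → torsion [2, 6, 12, 24]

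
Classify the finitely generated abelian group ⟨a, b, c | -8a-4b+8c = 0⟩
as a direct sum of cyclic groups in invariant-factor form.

rank_ℚ(R)=1; free=3−1=2
SNF(R) diag = [4] → torsion [4]

Answer: M ≅ ℤ^2 ⊕ ℤ/4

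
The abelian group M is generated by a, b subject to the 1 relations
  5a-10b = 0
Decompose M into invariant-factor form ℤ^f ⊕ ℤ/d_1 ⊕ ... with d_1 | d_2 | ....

Answer: M ≅ ℤ^1 ⊕ ℤ/5

Derivation:
rank_ℚ(R)=1; free=2−1=1
SNF(R) diag = [5] → torsion [5]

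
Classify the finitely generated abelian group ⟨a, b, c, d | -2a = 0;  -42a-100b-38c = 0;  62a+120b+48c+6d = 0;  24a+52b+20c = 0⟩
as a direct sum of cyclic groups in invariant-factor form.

Answer: M ≅ ℤ/2 ⊕ ℤ/2 ⊕ ℤ/6 ⊕ ℤ/12

Derivation:
rank_ℚ(R)=4; free=4−4=0
SNF(R) diag = [2, 2, 6, 12] → torsion [2, 2, 6, 12]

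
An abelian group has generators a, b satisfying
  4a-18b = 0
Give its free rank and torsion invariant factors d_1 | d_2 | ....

Answer: M ≅ ℤ^1 ⊕ ℤ/2

Derivation:
rank_ℚ(R)=1; free=2−1=1
SNF(R) diag = [2] → torsion [2]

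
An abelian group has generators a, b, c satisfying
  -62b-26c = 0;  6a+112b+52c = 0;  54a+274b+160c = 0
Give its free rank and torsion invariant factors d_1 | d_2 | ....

rank_ℚ(R)=3; free=3−3=0
SNF(R) diag = [2, 6, 6] → torsion [2, 6, 6]

Answer: M ≅ ℤ/2 ⊕ ℤ/6 ⊕ ℤ/6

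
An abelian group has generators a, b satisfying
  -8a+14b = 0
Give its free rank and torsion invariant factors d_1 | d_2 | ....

Answer: M ≅ ℤ^1 ⊕ ℤ/2

Derivation:
rank_ℚ(R)=1; free=2−1=1
SNF(R) diag = [2] → torsion [2]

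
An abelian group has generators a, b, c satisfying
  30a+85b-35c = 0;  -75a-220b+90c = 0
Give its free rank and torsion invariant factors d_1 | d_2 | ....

Answer: M ≅ ℤ^1 ⊕ ℤ/5 ⊕ ℤ/5

Derivation:
rank_ℚ(R)=2; free=3−2=1
SNF(R) diag = [5, 5] → torsion [5, 5]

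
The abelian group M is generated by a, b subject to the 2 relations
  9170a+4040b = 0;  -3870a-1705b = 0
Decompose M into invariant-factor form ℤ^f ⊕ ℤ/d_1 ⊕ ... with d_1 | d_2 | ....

Answer: M ≅ ℤ/5 ⊕ ℤ/10

Derivation:
rank_ℚ(R)=2; free=2−2=0
SNF(R) diag = [5, 10] → torsion [5, 10]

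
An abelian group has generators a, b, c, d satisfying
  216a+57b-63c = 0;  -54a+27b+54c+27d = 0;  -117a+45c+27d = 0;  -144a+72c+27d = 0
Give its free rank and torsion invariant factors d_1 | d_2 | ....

rank_ℚ(R)=4; free=4−4=0
SNF(R) diag = [3, 9, 27, 27] → torsion [3, 9, 27, 27]

Answer: M ≅ ℤ/3 ⊕ ℤ/9 ⊕ ℤ/27 ⊕ ℤ/27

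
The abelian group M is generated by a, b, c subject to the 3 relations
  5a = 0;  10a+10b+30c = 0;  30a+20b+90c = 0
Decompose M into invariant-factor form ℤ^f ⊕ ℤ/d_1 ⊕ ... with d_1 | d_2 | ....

rank_ℚ(R)=3; free=3−3=0
SNF(R) diag = [5, 10, 30] → torsion [5, 10, 30]

Answer: M ≅ ℤ/5 ⊕ ℤ/10 ⊕ ℤ/30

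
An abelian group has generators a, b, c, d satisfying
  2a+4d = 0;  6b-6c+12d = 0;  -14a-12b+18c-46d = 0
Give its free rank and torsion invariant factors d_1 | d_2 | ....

Answer: M ≅ ℤ^1 ⊕ ℤ/2 ⊕ ℤ/6 ⊕ ℤ/6

Derivation:
rank_ℚ(R)=3; free=4−3=1
SNF(R) diag = [2, 6, 6] → torsion [2, 6, 6]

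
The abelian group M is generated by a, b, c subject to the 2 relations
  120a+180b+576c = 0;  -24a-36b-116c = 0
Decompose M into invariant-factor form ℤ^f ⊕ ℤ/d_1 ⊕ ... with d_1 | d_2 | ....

Answer: M ≅ ℤ^1 ⊕ ℤ/4 ⊕ ℤ/12

Derivation:
rank_ℚ(R)=2; free=3−2=1
SNF(R) diag = [4, 12] → torsion [4, 12]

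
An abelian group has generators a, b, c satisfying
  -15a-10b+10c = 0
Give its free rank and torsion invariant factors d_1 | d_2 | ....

Answer: M ≅ ℤ^2 ⊕ ℤ/5

Derivation:
rank_ℚ(R)=1; free=3−1=2
SNF(R) diag = [5] → torsion [5]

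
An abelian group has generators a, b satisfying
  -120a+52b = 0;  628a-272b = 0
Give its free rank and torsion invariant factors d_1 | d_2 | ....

rank_ℚ(R)=2; free=2−2=0
SNF(R) diag = [4, 4] → torsion [4, 4]

Answer: M ≅ ℤ/4 ⊕ ℤ/4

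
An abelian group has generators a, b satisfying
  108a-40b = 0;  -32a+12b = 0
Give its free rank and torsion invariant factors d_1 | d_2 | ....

rank_ℚ(R)=2; free=2−2=0
SNF(R) diag = [4, 4] → torsion [4, 4]

Answer: M ≅ ℤ/4 ⊕ ℤ/4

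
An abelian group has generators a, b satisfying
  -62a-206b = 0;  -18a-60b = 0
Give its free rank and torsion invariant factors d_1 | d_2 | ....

Answer: M ≅ ℤ/2 ⊕ ℤ/6

Derivation:
rank_ℚ(R)=2; free=2−2=0
SNF(R) diag = [2, 6] → torsion [2, 6]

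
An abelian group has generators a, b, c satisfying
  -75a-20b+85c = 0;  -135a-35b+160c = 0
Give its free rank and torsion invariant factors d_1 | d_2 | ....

rank_ℚ(R)=2; free=3−2=1
SNF(R) diag = [5, 15] → torsion [5, 15]

Answer: M ≅ ℤ^1 ⊕ ℤ/5 ⊕ ℤ/15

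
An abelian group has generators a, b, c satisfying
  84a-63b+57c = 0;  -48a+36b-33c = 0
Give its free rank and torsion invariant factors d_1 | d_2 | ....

rank_ℚ(R)=2; free=3−2=1
SNF(R) diag = [3, 3] → torsion [3, 3]

Answer: M ≅ ℤ^1 ⊕ ℤ/3 ⊕ ℤ/3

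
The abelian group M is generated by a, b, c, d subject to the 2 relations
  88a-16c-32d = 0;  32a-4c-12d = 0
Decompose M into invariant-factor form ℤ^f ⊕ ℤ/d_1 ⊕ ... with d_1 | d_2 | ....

Answer: M ≅ ℤ^2 ⊕ ℤ/4 ⊕ ℤ/8

Derivation:
rank_ℚ(R)=2; free=4−2=2
SNF(R) diag = [4, 8] → torsion [4, 8]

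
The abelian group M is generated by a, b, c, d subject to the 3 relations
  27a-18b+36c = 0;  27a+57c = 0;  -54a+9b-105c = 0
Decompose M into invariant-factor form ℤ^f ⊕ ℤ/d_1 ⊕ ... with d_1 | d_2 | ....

Answer: M ≅ ℤ^1 ⊕ ℤ/3 ⊕ ℤ/9 ⊕ ℤ/27

Derivation:
rank_ℚ(R)=3; free=4−3=1
SNF(R) diag = [3, 9, 27] → torsion [3, 9, 27]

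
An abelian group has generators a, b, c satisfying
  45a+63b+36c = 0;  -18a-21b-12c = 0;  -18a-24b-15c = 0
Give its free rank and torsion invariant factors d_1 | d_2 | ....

rank_ℚ(R)=3; free=3−3=0
SNF(R) diag = [3, 9, 9] → torsion [3, 9, 9]

Answer: M ≅ ℤ/3 ⊕ ℤ/9 ⊕ ℤ/9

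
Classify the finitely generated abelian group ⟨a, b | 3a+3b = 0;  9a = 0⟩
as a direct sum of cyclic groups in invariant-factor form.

Answer: M ≅ ℤ/3 ⊕ ℤ/9

Derivation:
rank_ℚ(R)=2; free=2−2=0
SNF(R) diag = [3, 9] → torsion [3, 9]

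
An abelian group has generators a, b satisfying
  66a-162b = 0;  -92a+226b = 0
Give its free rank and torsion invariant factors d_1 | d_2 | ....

Answer: M ≅ ℤ/2 ⊕ ℤ/6

Derivation:
rank_ℚ(R)=2; free=2−2=0
SNF(R) diag = [2, 6] → torsion [2, 6]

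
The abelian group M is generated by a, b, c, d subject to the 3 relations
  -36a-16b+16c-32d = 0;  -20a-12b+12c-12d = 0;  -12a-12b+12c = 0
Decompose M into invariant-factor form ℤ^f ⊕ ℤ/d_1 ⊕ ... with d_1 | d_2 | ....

Answer: M ≅ ℤ^1 ⊕ ℤ/4 ⊕ ℤ/4 ⊕ ℤ/12

Derivation:
rank_ℚ(R)=3; free=4−3=1
SNF(R) diag = [4, 4, 12] → torsion [4, 4, 12]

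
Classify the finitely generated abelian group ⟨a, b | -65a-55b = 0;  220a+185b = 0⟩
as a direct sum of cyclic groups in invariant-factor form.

Answer: M ≅ ℤ/5 ⊕ ℤ/15

Derivation:
rank_ℚ(R)=2; free=2−2=0
SNF(R) diag = [5, 15] → torsion [5, 15]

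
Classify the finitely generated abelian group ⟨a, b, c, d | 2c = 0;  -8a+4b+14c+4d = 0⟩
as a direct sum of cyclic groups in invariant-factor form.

Answer: M ≅ ℤ^2 ⊕ ℤ/2 ⊕ ℤ/4

Derivation:
rank_ℚ(R)=2; free=4−2=2
SNF(R) diag = [2, 4] → torsion [2, 4]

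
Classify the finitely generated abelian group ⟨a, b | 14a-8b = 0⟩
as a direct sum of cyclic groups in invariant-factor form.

Answer: M ≅ ℤ^1 ⊕ ℤ/2

Derivation:
rank_ℚ(R)=1; free=2−1=1
SNF(R) diag = [2] → torsion [2]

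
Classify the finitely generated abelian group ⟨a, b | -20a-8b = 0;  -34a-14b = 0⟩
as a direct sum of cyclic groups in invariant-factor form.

Answer: M ≅ ℤ/2 ⊕ ℤ/4

Derivation:
rank_ℚ(R)=2; free=2−2=0
SNF(R) diag = [2, 4] → torsion [2, 4]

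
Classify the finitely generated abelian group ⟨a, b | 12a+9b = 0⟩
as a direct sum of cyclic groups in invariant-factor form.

Answer: M ≅ ℤ^1 ⊕ ℤ/3

Derivation:
rank_ℚ(R)=1; free=2−1=1
SNF(R) diag = [3] → torsion [3]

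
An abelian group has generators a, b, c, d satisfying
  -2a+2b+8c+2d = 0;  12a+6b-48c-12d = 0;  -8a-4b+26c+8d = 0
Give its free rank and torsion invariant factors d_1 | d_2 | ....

Answer: M ≅ ℤ^1 ⊕ ℤ/2 ⊕ ℤ/6 ⊕ ℤ/18

Derivation:
rank_ℚ(R)=3; free=4−3=1
SNF(R) diag = [2, 6, 18] → torsion [2, 6, 18]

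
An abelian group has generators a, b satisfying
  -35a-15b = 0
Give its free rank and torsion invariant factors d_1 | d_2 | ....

Answer: M ≅ ℤ^1 ⊕ ℤ/5

Derivation:
rank_ℚ(R)=1; free=2−1=1
SNF(R) diag = [5] → torsion [5]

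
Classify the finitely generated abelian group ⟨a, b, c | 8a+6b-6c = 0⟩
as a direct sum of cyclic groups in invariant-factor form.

rank_ℚ(R)=1; free=3−1=2
SNF(R) diag = [2] → torsion [2]

Answer: M ≅ ℤ^2 ⊕ ℤ/2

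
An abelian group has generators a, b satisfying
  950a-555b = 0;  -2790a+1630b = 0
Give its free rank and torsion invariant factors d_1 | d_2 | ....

Answer: M ≅ ℤ/5 ⊕ ℤ/10

Derivation:
rank_ℚ(R)=2; free=2−2=0
SNF(R) diag = [5, 10] → torsion [5, 10]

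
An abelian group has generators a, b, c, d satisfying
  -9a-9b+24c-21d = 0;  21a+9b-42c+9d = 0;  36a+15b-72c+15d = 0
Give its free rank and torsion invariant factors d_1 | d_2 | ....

Answer: M ≅ ℤ^1 ⊕ ℤ/3 ⊕ ℤ/3 ⊕ ℤ/6

Derivation:
rank_ℚ(R)=3; free=4−3=1
SNF(R) diag = [3, 3, 6] → torsion [3, 3, 6]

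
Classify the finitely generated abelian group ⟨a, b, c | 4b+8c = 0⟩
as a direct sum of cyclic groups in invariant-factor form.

Answer: M ≅ ℤ^2 ⊕ ℤ/4

Derivation:
rank_ℚ(R)=1; free=3−1=2
SNF(R) diag = [4] → torsion [4]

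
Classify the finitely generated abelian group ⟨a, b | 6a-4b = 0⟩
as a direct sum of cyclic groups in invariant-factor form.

Answer: M ≅ ℤ^1 ⊕ ℤ/2

Derivation:
rank_ℚ(R)=1; free=2−1=1
SNF(R) diag = [2] → torsion [2]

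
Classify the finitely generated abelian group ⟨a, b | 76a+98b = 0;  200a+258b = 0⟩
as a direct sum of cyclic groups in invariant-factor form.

rank_ℚ(R)=2; free=2−2=0
SNF(R) diag = [2, 4] → torsion [2, 4]

Answer: M ≅ ℤ/2 ⊕ ℤ/4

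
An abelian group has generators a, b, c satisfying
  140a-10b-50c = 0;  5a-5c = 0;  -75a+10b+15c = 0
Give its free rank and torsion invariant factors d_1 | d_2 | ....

Answer: M ≅ ℤ/5 ⊕ ℤ/10 ⊕ ℤ/30

Derivation:
rank_ℚ(R)=3; free=3−3=0
SNF(R) diag = [5, 10, 30] → torsion [5, 10, 30]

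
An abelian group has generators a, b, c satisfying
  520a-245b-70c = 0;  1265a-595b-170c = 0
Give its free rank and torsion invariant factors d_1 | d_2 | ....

rank_ℚ(R)=2; free=3−2=1
SNF(R) diag = [5, 15] → torsion [5, 15]

Answer: M ≅ ℤ^1 ⊕ ℤ/5 ⊕ ℤ/15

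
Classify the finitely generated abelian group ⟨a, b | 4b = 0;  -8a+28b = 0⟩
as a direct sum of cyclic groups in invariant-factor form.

rank_ℚ(R)=2; free=2−2=0
SNF(R) diag = [4, 8] → torsion [4, 8]

Answer: M ≅ ℤ/4 ⊕ ℤ/8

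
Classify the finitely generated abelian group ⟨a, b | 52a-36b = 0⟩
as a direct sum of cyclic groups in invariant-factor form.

rank_ℚ(R)=1; free=2−1=1
SNF(R) diag = [4] → torsion [4]

Answer: M ≅ ℤ^1 ⊕ ℤ/4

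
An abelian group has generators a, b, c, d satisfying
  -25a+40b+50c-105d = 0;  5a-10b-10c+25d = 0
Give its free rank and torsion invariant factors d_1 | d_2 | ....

Answer: M ≅ ℤ^2 ⊕ ℤ/5 ⊕ ℤ/10

Derivation:
rank_ℚ(R)=2; free=4−2=2
SNF(R) diag = [5, 10] → torsion [5, 10]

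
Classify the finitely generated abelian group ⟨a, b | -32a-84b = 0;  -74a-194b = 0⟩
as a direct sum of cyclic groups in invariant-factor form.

Answer: M ≅ ℤ/2 ⊕ ℤ/4

Derivation:
rank_ℚ(R)=2; free=2−2=0
SNF(R) diag = [2, 4] → torsion [2, 4]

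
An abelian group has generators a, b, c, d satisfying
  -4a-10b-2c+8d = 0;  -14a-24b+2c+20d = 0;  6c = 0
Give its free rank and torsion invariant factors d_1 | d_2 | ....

rank_ℚ(R)=3; free=4−3=1
SNF(R) diag = [2, 2, 6] → torsion [2, 2, 6]

Answer: M ≅ ℤ^1 ⊕ ℤ/2 ⊕ ℤ/2 ⊕ ℤ/6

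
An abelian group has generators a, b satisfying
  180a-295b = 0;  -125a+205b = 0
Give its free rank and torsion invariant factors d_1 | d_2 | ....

Answer: M ≅ ℤ/5 ⊕ ℤ/5

Derivation:
rank_ℚ(R)=2; free=2−2=0
SNF(R) diag = [5, 5] → torsion [5, 5]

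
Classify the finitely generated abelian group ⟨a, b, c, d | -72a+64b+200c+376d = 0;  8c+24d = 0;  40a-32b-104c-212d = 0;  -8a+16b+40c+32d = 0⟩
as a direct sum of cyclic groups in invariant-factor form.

Answer: M ≅ ℤ/4 ⊕ ℤ/8 ⊕ ℤ/8 ⊕ ℤ/16

Derivation:
rank_ℚ(R)=4; free=4−4=0
SNF(R) diag = [4, 8, 8, 16] → torsion [4, 8, 8, 16]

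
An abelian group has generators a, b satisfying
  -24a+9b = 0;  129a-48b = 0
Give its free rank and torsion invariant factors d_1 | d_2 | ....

rank_ℚ(R)=2; free=2−2=0
SNF(R) diag = [3, 3] → torsion [3, 3]

Answer: M ≅ ℤ/3 ⊕ ℤ/3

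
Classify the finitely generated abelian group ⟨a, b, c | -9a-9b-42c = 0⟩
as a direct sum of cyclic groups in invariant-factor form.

Answer: M ≅ ℤ^2 ⊕ ℤ/3

Derivation:
rank_ℚ(R)=1; free=3−1=2
SNF(R) diag = [3] → torsion [3]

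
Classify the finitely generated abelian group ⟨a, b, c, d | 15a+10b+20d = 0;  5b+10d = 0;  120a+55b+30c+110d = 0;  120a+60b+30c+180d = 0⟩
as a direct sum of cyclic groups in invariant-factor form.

rank_ℚ(R)=4; free=4−4=0
SNF(R) diag = [5, 15, 30, 60] → torsion [5, 15, 30, 60]

Answer: M ≅ ℤ/5 ⊕ ℤ/15 ⊕ ℤ/30 ⊕ ℤ/60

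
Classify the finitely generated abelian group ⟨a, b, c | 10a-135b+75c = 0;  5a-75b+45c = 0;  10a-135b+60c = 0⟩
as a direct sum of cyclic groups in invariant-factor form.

rank_ℚ(R)=3; free=3−3=0
SNF(R) diag = [5, 15, 15] → torsion [5, 15, 15]

Answer: M ≅ ℤ/5 ⊕ ℤ/15 ⊕ ℤ/15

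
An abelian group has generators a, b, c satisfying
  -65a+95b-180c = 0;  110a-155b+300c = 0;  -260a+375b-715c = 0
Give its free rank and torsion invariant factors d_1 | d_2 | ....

rank_ℚ(R)=3; free=3−3=0
SNF(R) diag = [5, 5, 15] → torsion [5, 5, 15]

Answer: M ≅ ℤ/5 ⊕ ℤ/5 ⊕ ℤ/15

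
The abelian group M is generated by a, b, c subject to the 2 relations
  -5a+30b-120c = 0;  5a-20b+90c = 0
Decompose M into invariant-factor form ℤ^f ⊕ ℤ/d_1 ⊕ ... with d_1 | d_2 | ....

rank_ℚ(R)=2; free=3−2=1
SNF(R) diag = [5, 10] → torsion [5, 10]

Answer: M ≅ ℤ^1 ⊕ ℤ/5 ⊕ ℤ/10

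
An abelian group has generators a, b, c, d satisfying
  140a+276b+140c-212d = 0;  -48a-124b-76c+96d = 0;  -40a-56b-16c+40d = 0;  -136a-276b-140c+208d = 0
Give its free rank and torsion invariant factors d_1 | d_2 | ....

rank_ℚ(R)=4; free=4−4=0
SNF(R) diag = [4, 4, 8, 24] → torsion [4, 4, 8, 24]

Answer: M ≅ ℤ/4 ⊕ ℤ/4 ⊕ ℤ/8 ⊕ ℤ/24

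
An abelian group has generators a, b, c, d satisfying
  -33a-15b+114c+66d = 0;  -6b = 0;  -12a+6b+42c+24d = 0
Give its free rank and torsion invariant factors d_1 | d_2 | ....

Answer: M ≅ ℤ^1 ⊕ ℤ/3 ⊕ ℤ/6 ⊕ ℤ/6

Derivation:
rank_ℚ(R)=3; free=4−3=1
SNF(R) diag = [3, 6, 6] → torsion [3, 6, 6]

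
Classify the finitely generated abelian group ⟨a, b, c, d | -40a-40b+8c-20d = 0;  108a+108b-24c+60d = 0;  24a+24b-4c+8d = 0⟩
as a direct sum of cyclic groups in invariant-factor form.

Answer: M ≅ ℤ^1 ⊕ ℤ/4 ⊕ ℤ/4 ⊕ ℤ/12

Derivation:
rank_ℚ(R)=3; free=4−3=1
SNF(R) diag = [4, 4, 12] → torsion [4, 4, 12]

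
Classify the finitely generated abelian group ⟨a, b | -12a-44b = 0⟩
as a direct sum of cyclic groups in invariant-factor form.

Answer: M ≅ ℤ^1 ⊕ ℤ/4

Derivation:
rank_ℚ(R)=1; free=2−1=1
SNF(R) diag = [4] → torsion [4]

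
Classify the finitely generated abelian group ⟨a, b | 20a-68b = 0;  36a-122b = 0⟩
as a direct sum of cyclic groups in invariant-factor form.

Answer: M ≅ ℤ/2 ⊕ ℤ/4

Derivation:
rank_ℚ(R)=2; free=2−2=0
SNF(R) diag = [2, 4] → torsion [2, 4]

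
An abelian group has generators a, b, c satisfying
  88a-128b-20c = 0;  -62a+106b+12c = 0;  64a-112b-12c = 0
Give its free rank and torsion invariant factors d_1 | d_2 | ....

rank_ℚ(R)=3; free=3−3=0
SNF(R) diag = [2, 4, 8] → torsion [2, 4, 8]

Answer: M ≅ ℤ/2 ⊕ ℤ/4 ⊕ ℤ/8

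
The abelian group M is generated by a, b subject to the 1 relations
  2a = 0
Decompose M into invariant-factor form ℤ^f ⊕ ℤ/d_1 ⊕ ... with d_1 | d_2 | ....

rank_ℚ(R)=1; free=2−1=1
SNF(R) diag = [2] → torsion [2]

Answer: M ≅ ℤ^1 ⊕ ℤ/2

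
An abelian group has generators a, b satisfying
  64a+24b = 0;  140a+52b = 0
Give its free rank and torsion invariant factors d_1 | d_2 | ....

Answer: M ≅ ℤ/4 ⊕ ℤ/8

Derivation:
rank_ℚ(R)=2; free=2−2=0
SNF(R) diag = [4, 8] → torsion [4, 8]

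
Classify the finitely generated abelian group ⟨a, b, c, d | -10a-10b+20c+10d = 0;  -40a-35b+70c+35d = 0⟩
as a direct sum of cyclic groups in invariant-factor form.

Answer: M ≅ ℤ^2 ⊕ ℤ/5 ⊕ ℤ/10

Derivation:
rank_ℚ(R)=2; free=4−2=2
SNF(R) diag = [5, 10] → torsion [5, 10]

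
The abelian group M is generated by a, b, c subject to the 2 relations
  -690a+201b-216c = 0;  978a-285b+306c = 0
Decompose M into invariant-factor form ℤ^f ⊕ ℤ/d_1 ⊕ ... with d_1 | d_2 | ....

Answer: M ≅ ℤ^1 ⊕ ℤ/3 ⊕ ℤ/6

Derivation:
rank_ℚ(R)=2; free=3−2=1
SNF(R) diag = [3, 6] → torsion [3, 6]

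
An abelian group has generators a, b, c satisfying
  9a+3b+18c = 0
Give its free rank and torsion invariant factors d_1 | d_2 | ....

rank_ℚ(R)=1; free=3−1=2
SNF(R) diag = [3] → torsion [3]

Answer: M ≅ ℤ^2 ⊕ ℤ/3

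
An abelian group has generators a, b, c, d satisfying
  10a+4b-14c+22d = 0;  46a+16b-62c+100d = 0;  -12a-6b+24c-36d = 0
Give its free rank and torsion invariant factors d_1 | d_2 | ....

Answer: M ≅ ℤ^1 ⊕ ℤ/2 ⊕ ℤ/6 ⊕ ℤ/6

Derivation:
rank_ℚ(R)=3; free=4−3=1
SNF(R) diag = [2, 6, 6] → torsion [2, 6, 6]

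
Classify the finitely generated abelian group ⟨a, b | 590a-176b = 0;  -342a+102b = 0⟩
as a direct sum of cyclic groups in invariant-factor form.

Answer: M ≅ ℤ/2 ⊕ ℤ/6

Derivation:
rank_ℚ(R)=2; free=2−2=0
SNF(R) diag = [2, 6] → torsion [2, 6]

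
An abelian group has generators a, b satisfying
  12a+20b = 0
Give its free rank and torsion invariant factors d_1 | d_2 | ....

rank_ℚ(R)=1; free=2−1=1
SNF(R) diag = [4] → torsion [4]

Answer: M ≅ ℤ^1 ⊕ ℤ/4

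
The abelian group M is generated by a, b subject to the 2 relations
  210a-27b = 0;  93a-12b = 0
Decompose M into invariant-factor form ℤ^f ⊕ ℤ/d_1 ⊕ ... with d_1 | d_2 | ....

Answer: M ≅ ℤ/3 ⊕ ℤ/3

Derivation:
rank_ℚ(R)=2; free=2−2=0
SNF(R) diag = [3, 3] → torsion [3, 3]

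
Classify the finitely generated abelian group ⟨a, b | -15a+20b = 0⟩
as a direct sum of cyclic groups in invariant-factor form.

Answer: M ≅ ℤ^1 ⊕ ℤ/5

Derivation:
rank_ℚ(R)=1; free=2−1=1
SNF(R) diag = [5] → torsion [5]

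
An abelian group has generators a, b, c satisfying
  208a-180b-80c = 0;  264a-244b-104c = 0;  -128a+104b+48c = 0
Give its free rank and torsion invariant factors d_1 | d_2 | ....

Answer: M ≅ ℤ/4 ⊕ ℤ/8 ⊕ ℤ/16

Derivation:
rank_ℚ(R)=3; free=3−3=0
SNF(R) diag = [4, 8, 16] → torsion [4, 8, 16]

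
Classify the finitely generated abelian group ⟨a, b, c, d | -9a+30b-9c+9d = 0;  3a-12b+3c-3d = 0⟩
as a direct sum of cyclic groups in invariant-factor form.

rank_ℚ(R)=2; free=4−2=2
SNF(R) diag = [3, 6] → torsion [3, 6]

Answer: M ≅ ℤ^2 ⊕ ℤ/3 ⊕ ℤ/6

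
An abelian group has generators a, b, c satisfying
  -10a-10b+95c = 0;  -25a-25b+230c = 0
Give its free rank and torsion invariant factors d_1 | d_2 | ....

Answer: M ≅ ℤ^1 ⊕ ℤ/5 ⊕ ℤ/15

Derivation:
rank_ℚ(R)=2; free=3−2=1
SNF(R) diag = [5, 15] → torsion [5, 15]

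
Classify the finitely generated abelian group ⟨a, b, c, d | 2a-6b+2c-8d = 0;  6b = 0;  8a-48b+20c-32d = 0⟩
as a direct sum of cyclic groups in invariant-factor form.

Answer: M ≅ ℤ^1 ⊕ ℤ/2 ⊕ ℤ/6 ⊕ ℤ/12

Derivation:
rank_ℚ(R)=3; free=4−3=1
SNF(R) diag = [2, 6, 12] → torsion [2, 6, 12]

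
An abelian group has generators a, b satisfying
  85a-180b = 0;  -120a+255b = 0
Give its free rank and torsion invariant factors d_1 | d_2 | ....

rank_ℚ(R)=2; free=2−2=0
SNF(R) diag = [5, 15] → torsion [5, 15]

Answer: M ≅ ℤ/5 ⊕ ℤ/15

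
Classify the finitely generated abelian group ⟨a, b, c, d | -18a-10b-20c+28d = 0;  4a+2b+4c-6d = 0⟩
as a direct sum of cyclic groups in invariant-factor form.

Answer: M ≅ ℤ^2 ⊕ ℤ/2 ⊕ ℤ/2

Derivation:
rank_ℚ(R)=2; free=4−2=2
SNF(R) diag = [2, 2] → torsion [2, 2]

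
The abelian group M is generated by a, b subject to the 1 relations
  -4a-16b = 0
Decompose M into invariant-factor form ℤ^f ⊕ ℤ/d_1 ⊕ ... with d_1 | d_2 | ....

Answer: M ≅ ℤ^1 ⊕ ℤ/4

Derivation:
rank_ℚ(R)=1; free=2−1=1
SNF(R) diag = [4] → torsion [4]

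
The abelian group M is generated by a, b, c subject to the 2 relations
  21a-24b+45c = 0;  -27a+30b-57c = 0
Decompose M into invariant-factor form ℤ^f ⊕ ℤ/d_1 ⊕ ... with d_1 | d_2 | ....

rank_ℚ(R)=2; free=3−2=1
SNF(R) diag = [3, 6] → torsion [3, 6]

Answer: M ≅ ℤ^1 ⊕ ℤ/3 ⊕ ℤ/6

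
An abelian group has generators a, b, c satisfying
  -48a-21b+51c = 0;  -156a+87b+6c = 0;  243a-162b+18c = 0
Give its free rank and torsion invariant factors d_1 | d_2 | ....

Answer: M ≅ ℤ/3 ⊕ ℤ/9 ⊕ ℤ/27

Derivation:
rank_ℚ(R)=3; free=3−3=0
SNF(R) diag = [3, 9, 27] → torsion [3, 9, 27]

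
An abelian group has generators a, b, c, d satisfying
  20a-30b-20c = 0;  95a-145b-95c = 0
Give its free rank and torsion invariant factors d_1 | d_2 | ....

Answer: M ≅ ℤ^2 ⊕ ℤ/5 ⊕ ℤ/10

Derivation:
rank_ℚ(R)=2; free=4−2=2
SNF(R) diag = [5, 10] → torsion [5, 10]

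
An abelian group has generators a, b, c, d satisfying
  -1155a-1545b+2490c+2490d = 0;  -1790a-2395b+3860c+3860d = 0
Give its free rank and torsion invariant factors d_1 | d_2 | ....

Answer: M ≅ ℤ^2 ⊕ ℤ/5 ⊕ ℤ/15

Derivation:
rank_ℚ(R)=2; free=4−2=2
SNF(R) diag = [5, 15] → torsion [5, 15]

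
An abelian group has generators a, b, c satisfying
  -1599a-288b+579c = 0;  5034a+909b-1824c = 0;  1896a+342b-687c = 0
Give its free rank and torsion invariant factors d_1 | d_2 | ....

rank_ℚ(R)=3; free=3−3=0
SNF(R) diag = [3, 9, 27] → torsion [3, 9, 27]

Answer: M ≅ ℤ/3 ⊕ ℤ/9 ⊕ ℤ/27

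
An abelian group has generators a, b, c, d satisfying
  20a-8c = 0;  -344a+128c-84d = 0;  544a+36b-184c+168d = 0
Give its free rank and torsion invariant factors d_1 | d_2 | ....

Answer: M ≅ ℤ^1 ⊕ ℤ/4 ⊕ ℤ/12 ⊕ ℤ/36

Derivation:
rank_ℚ(R)=3; free=4−3=1
SNF(R) diag = [4, 12, 36] → torsion [4, 12, 36]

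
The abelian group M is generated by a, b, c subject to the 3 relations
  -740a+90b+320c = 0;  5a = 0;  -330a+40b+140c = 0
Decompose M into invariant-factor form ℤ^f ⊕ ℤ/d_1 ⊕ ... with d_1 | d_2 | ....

rank_ℚ(R)=3; free=3−3=0
SNF(R) diag = [5, 10, 20] → torsion [5, 10, 20]

Answer: M ≅ ℤ/5 ⊕ ℤ/10 ⊕ ℤ/20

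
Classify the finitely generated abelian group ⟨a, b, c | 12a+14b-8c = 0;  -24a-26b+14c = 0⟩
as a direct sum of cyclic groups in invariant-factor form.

rank_ℚ(R)=2; free=3−2=1
SNF(R) diag = [2, 6] → torsion [2, 6]

Answer: M ≅ ℤ^1 ⊕ ℤ/2 ⊕ ℤ/6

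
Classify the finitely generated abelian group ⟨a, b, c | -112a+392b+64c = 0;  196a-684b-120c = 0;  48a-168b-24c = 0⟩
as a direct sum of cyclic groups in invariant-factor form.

Answer: M ≅ ℤ/4 ⊕ ℤ/8 ⊕ ℤ/24

Derivation:
rank_ℚ(R)=3; free=3−3=0
SNF(R) diag = [4, 8, 24] → torsion [4, 8, 24]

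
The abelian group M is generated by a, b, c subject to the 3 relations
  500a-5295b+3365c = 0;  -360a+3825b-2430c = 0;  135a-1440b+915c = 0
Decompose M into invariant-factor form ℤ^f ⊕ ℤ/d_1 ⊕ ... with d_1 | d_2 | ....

Answer: M ≅ ℤ/5 ⊕ ℤ/15 ⊕ ℤ/45

Derivation:
rank_ℚ(R)=3; free=3−3=0
SNF(R) diag = [5, 15, 45] → torsion [5, 15, 45]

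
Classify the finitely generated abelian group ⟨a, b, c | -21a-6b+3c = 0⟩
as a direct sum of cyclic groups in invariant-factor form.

Answer: M ≅ ℤ^2 ⊕ ℤ/3

Derivation:
rank_ℚ(R)=1; free=3−1=2
SNF(R) diag = [3] → torsion [3]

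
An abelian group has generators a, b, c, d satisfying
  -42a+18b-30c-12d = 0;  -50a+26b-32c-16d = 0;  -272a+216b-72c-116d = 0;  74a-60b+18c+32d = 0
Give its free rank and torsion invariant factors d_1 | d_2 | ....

Answer: M ≅ ℤ/2 ⊕ ℤ/2 ⊕ ℤ/6 ⊕ ℤ/12

Derivation:
rank_ℚ(R)=4; free=4−4=0
SNF(R) diag = [2, 2, 6, 12] → torsion [2, 2, 6, 12]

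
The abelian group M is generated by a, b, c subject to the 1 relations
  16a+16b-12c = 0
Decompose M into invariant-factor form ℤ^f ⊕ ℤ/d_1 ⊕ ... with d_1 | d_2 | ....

rank_ℚ(R)=1; free=3−1=2
SNF(R) diag = [4] → torsion [4]

Answer: M ≅ ℤ^2 ⊕ ℤ/4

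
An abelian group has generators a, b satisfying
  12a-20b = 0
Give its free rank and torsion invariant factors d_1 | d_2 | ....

Answer: M ≅ ℤ^1 ⊕ ℤ/4

Derivation:
rank_ℚ(R)=1; free=2−1=1
SNF(R) diag = [4] → torsion [4]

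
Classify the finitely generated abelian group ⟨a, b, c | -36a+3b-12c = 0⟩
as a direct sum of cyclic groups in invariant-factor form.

Answer: M ≅ ℤ^2 ⊕ ℤ/3

Derivation:
rank_ℚ(R)=1; free=3−1=2
SNF(R) diag = [3] → torsion [3]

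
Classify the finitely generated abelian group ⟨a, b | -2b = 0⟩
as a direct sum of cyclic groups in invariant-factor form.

rank_ℚ(R)=1; free=2−1=1
SNF(R) diag = [2] → torsion [2]

Answer: M ≅ ℤ^1 ⊕ ℤ/2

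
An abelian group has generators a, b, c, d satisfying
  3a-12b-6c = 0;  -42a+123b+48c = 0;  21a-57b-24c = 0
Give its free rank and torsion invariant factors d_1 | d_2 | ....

rank_ℚ(R)=3; free=4−3=1
SNF(R) diag = [3, 9, 18] → torsion [3, 9, 18]

Answer: M ≅ ℤ^1 ⊕ ℤ/3 ⊕ ℤ/9 ⊕ ℤ/18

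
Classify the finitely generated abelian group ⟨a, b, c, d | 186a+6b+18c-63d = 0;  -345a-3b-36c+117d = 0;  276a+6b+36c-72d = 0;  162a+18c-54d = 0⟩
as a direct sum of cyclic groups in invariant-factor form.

Answer: M ≅ ℤ/3 ⊕ ℤ/9 ⊕ ℤ/18 ⊕ ℤ/18

Derivation:
rank_ℚ(R)=4; free=4−4=0
SNF(R) diag = [3, 9, 18, 18] → torsion [3, 9, 18, 18]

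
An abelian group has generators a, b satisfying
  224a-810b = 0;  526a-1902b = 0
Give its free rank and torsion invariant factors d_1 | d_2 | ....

rank_ℚ(R)=2; free=2−2=0
SNF(R) diag = [2, 6] → torsion [2, 6]

Answer: M ≅ ℤ/2 ⊕ ℤ/6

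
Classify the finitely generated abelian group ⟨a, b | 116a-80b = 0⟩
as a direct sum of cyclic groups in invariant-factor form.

Answer: M ≅ ℤ^1 ⊕ ℤ/4

Derivation:
rank_ℚ(R)=1; free=2−1=1
SNF(R) diag = [4] → torsion [4]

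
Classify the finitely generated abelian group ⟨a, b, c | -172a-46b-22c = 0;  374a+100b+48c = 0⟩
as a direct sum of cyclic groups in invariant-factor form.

Answer: M ≅ ℤ^1 ⊕ ℤ/2 ⊕ ℤ/2

Derivation:
rank_ℚ(R)=2; free=3−2=1
SNF(R) diag = [2, 2] → torsion [2, 2]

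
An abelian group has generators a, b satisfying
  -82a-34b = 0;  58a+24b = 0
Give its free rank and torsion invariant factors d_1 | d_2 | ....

Answer: M ≅ ℤ/2 ⊕ ℤ/2

Derivation:
rank_ℚ(R)=2; free=2−2=0
SNF(R) diag = [2, 2] → torsion [2, 2]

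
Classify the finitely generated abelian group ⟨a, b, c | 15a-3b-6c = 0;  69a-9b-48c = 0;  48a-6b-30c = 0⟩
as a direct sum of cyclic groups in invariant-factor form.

rank_ℚ(R)=3; free=3−3=0
SNF(R) diag = [3, 6, 18] → torsion [3, 6, 18]

Answer: M ≅ ℤ/3 ⊕ ℤ/6 ⊕ ℤ/18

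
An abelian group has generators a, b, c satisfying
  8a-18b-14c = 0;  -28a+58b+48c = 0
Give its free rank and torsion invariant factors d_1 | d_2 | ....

rank_ℚ(R)=2; free=3−2=1
SNF(R) diag = [2, 2] → torsion [2, 2]

Answer: M ≅ ℤ^1 ⊕ ℤ/2 ⊕ ℤ/2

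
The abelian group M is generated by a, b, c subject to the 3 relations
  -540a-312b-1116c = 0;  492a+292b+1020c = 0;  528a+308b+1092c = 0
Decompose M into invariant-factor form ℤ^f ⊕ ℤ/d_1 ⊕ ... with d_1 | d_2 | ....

rank_ℚ(R)=3; free=3−3=0
SNF(R) diag = [4, 12, 36] → torsion [4, 12, 36]

Answer: M ≅ ℤ/4 ⊕ ℤ/12 ⊕ ℤ/36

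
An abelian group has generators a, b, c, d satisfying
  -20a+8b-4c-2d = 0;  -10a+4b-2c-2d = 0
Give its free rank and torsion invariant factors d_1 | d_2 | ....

Answer: M ≅ ℤ^2 ⊕ ℤ/2 ⊕ ℤ/2

Derivation:
rank_ℚ(R)=2; free=4−2=2
SNF(R) diag = [2, 2] → torsion [2, 2]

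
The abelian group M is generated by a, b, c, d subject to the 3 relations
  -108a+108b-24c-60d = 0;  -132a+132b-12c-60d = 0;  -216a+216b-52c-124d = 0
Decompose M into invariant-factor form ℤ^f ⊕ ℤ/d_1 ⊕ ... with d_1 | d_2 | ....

Answer: M ≅ ℤ^1 ⊕ ℤ/4 ⊕ ℤ/12 ⊕ ℤ/36

Derivation:
rank_ℚ(R)=3; free=4−3=1
SNF(R) diag = [4, 12, 36] → torsion [4, 12, 36]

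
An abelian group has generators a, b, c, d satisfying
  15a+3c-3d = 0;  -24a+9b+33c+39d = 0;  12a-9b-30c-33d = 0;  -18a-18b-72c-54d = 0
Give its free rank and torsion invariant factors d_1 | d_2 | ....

rank_ℚ(R)=4; free=4−4=0
SNF(R) diag = [3, 9, 9, 18] → torsion [3, 9, 9, 18]

Answer: M ≅ ℤ/3 ⊕ ℤ/9 ⊕ ℤ/9 ⊕ ℤ/18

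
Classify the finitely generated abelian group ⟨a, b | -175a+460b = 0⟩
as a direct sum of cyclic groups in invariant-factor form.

rank_ℚ(R)=1; free=2−1=1
SNF(R) diag = [5] → torsion [5]

Answer: M ≅ ℤ^1 ⊕ ℤ/5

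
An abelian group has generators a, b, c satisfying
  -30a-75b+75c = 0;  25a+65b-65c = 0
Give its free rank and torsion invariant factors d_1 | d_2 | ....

Answer: M ≅ ℤ^1 ⊕ ℤ/5 ⊕ ℤ/15

Derivation:
rank_ℚ(R)=2; free=3−2=1
SNF(R) diag = [5, 15] → torsion [5, 15]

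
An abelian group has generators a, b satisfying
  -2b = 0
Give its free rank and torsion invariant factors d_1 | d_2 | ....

Answer: M ≅ ℤ^1 ⊕ ℤ/2

Derivation:
rank_ℚ(R)=1; free=2−1=1
SNF(R) diag = [2] → torsion [2]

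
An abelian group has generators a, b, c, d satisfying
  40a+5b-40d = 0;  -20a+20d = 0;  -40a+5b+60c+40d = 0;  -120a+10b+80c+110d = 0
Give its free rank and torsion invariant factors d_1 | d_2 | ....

Answer: M ≅ ℤ/5 ⊕ ℤ/10 ⊕ ℤ/20 ⊕ ℤ/60

Derivation:
rank_ℚ(R)=4; free=4−4=0
SNF(R) diag = [5, 10, 20, 60] → torsion [5, 10, 20, 60]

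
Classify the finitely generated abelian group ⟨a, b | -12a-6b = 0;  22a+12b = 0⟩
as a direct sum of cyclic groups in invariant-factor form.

rank_ℚ(R)=2; free=2−2=0
SNF(R) diag = [2, 6] → torsion [2, 6]

Answer: M ≅ ℤ/2 ⊕ ℤ/6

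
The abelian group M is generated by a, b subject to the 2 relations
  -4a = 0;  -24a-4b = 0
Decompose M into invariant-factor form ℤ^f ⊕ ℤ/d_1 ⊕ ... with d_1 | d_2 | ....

Answer: M ≅ ℤ/4 ⊕ ℤ/4

Derivation:
rank_ℚ(R)=2; free=2−2=0
SNF(R) diag = [4, 4] → torsion [4, 4]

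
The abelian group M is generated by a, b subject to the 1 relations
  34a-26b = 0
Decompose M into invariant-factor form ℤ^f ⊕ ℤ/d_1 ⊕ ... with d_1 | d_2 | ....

rank_ℚ(R)=1; free=2−1=1
SNF(R) diag = [2] → torsion [2]

Answer: M ≅ ℤ^1 ⊕ ℤ/2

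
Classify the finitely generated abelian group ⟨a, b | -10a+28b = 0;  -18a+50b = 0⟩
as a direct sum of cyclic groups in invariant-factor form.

rank_ℚ(R)=2; free=2−2=0
SNF(R) diag = [2, 2] → torsion [2, 2]

Answer: M ≅ ℤ/2 ⊕ ℤ/2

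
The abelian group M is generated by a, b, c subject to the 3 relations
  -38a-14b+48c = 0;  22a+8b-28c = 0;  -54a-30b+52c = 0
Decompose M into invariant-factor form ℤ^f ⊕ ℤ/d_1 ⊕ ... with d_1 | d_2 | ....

Answer: M ≅ ℤ/2 ⊕ ℤ/2 ⊕ ℤ/4

Derivation:
rank_ℚ(R)=3; free=3−3=0
SNF(R) diag = [2, 2, 4] → torsion [2, 2, 4]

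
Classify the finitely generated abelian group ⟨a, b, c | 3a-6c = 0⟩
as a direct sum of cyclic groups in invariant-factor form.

Answer: M ≅ ℤ^2 ⊕ ℤ/3

Derivation:
rank_ℚ(R)=1; free=3−1=2
SNF(R) diag = [3] → torsion [3]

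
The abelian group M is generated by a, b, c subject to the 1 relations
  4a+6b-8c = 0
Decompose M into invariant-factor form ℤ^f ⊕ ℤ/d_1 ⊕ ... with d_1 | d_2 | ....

Answer: M ≅ ℤ^2 ⊕ ℤ/2

Derivation:
rank_ℚ(R)=1; free=3−1=2
SNF(R) diag = [2] → torsion [2]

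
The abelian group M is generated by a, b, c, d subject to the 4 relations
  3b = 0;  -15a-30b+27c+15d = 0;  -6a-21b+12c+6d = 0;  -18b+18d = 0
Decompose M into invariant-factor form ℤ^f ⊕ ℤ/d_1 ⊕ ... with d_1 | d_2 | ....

Answer: M ≅ ℤ/3 ⊕ ℤ/3 ⊕ ℤ/6 ⊕ ℤ/18

Derivation:
rank_ℚ(R)=4; free=4−4=0
SNF(R) diag = [3, 3, 6, 18] → torsion [3, 3, 6, 18]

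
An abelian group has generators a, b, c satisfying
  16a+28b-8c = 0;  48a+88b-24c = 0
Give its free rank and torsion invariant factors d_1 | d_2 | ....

rank_ℚ(R)=2; free=3−2=1
SNF(R) diag = [4, 8] → torsion [4, 8]

Answer: M ≅ ℤ^1 ⊕ ℤ/4 ⊕ ℤ/8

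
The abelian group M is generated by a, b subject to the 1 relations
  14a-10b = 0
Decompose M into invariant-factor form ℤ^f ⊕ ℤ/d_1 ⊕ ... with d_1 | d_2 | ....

Answer: M ≅ ℤ^1 ⊕ ℤ/2

Derivation:
rank_ℚ(R)=1; free=2−1=1
SNF(R) diag = [2] → torsion [2]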